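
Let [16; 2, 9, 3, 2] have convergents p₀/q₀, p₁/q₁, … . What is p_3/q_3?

Using pₖ = aₖpₖ₋₁ + pₖ₋₂, qₖ = aₖqₖ₋₁ + qₖ₋₂ (with p₋₁=1, p₋₂=0, q₋₁=0, q₋₂=1):
  k=0: a=16, p=16, q=1
  k=1: a=2, p=33, q=2
  k=2: a=9, p=313, q=19
  k=3: a=3, p=972, q=59

972/59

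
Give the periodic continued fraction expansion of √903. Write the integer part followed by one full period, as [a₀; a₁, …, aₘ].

a₀ = ⌊√903⌋ = 30.
With m₀=0, d₀=1 and mₖ₊₁ = dₖaₖ − mₖ, dₖ₊₁ = (n − mₖ₊₁²)/dₖ, aₖ₊₁ = ⌊(a₀+mₖ₊₁)/dₖ₊₁⌋:
  k=1: m=30, d=3, a=20
  k=2: m=30, d=1, a=60
d=1 and a=2a₀=60 at k=2, so the next step gives (m, d) = (30, 3) again — its k=1 value — and the period has length 2.

[30; 20, 60]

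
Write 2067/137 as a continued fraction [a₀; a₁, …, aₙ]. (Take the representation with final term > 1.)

[15; 11, 2, 2, 2]

2067 = 15*137 + 12
137 = 11*12 + 5
12 = 2*5 + 2
5 = 2*2 + 1
2 = 2*1 + 0  (stop)
So 2067/137 = [15; 11, 2, 2, 2].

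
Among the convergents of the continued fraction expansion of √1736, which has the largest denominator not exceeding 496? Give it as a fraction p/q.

10458/251

√1736 = [41; 1, 1, 1, 82, …] (period length 4).
Convergents:
  p_0/q_0 = 41/1
  p_1/q_1 = 42/1
  p_2/q_2 = 83/2
  p_3/q_3 = 125/3
  p_4/q_4 = 10333/248
  p_5/q_5 = 10458/251
  p_6/q_6 = 20791/499
q_5 = 251 ≤ 496 < 499 = q_6, so the answer is 10458/251.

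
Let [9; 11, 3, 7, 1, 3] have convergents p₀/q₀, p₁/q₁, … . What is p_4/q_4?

Using pₖ = aₖpₖ₋₁ + pₖ₋₂, qₖ = aₖqₖ₋₁ + qₖ₋₂ (with p₋₁=1, p₋₂=0, q₋₁=0, q₋₂=1):
  k=0: a=9, p=9, q=1
  k=1: a=11, p=100, q=11
  k=2: a=3, p=309, q=34
  k=3: a=7, p=2263, q=249
  k=4: a=1, p=2572, q=283

2572/283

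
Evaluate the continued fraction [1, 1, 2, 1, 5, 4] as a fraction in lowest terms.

Fold from the inside: start with 4/1.
  5 + 1/4 = 21/4
  1 + 4/21 = 25/21
  2 + 21/25 = 71/25
  1 + 25/71 = 96/71
  1 + 71/96 = 167/96

167/96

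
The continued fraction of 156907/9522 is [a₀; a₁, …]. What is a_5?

10

156907 = 16·9522 + 4555   →  a_0 = 16
9522 = 2·4555 + 412   →  a_1 = 2
4555 = 11·412 + 23   →  a_2 = 11
412 = 17·23 + 21   →  a_3 = 17
23 = 1·21 + 2   →  a_4 = 1
21 = 10·2 + 1   →  a_5 = 10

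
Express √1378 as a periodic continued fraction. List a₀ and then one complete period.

[37; 8, 4, 4, 8, 74]

a₀ = ⌊√1378⌋ = 37.
With m₀=0, d₀=1 and mₖ₊₁ = dₖaₖ − mₖ, dₖ₊₁ = (n − mₖ₊₁²)/dₖ, aₖ₊₁ = ⌊(a₀+mₖ₊₁)/dₖ₊₁⌋:
  k=1: m=37, d=9, a=8
  k=2: m=35, d=17, a=4
  k=3: m=33, d=17, a=4
  k=4: m=35, d=9, a=8
  k=5: m=37, d=1, a=74
d=1 and a=2a₀=74 at k=5, so the next step gives (m, d) = (37, 9) again — its k=1 value — and the period has length 5.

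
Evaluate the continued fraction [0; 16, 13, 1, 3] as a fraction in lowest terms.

55/884

Fold from the inside: start with 3/1.
  1 + 1/3 = 4/3
  13 + 3/4 = 55/4
  16 + 4/55 = 884/55
  0 + 55/884 = 55/884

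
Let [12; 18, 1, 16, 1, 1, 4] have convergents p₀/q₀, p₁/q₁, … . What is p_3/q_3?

3881/322

Using pₖ = aₖpₖ₋₁ + pₖ₋₂, qₖ = aₖqₖ₋₁ + qₖ₋₂ (with p₋₁=1, p₋₂=0, q₋₁=0, q₋₂=1):
  k=0: a=12, p=12, q=1
  k=1: a=18, p=217, q=18
  k=2: a=1, p=229, q=19
  k=3: a=16, p=3881, q=322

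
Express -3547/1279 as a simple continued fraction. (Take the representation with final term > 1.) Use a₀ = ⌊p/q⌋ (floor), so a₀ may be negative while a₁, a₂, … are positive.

-3547 = -3×1279 + 290
1279 = 4×290 + 119
290 = 2×119 + 52
119 = 2×52 + 15
52 = 3×15 + 7
15 = 2×7 + 1
7 = 7×1 + 0  (stop)
So -3547/1279 = [-3; 4, 2, 2, 3, 2, 7].

[-3; 4, 2, 2, 3, 2, 7]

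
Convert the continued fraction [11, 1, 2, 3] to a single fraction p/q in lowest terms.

117/10

Using pₖ = aₖpₖ₋₁ + pₖ₋₂ and qₖ = aₖqₖ₋₁ + qₖ₋₂:
  k=0: a=11, p=11, q=1
  k=1: a=1, p=12, q=1
  k=2: a=2, p=35, q=3
  k=3: a=3, p=117, q=10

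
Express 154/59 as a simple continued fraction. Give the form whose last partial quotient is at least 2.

[2; 1, 1, 1, 1, 3, 3]

154 = 2×59 + 36
59 = 1×36 + 23
36 = 1×23 + 13
23 = 1×13 + 10
13 = 1×10 + 3
10 = 3×3 + 1
3 = 3×1 + 0  (stop)
So 154/59 = [2; 1, 1, 1, 1, 3, 3].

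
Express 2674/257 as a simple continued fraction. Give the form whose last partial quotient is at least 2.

[10; 2, 2, 8, 6]

2674 = 10*257 + 104
257 = 2*104 + 49
104 = 2*49 + 6
49 = 8*6 + 1
6 = 6*1 + 0  (stop)
So 2674/257 = [10; 2, 2, 8, 6].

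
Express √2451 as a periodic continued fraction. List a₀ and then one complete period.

a₀ = ⌊√2451⌋ = 49.
With m₀=0, d₀=1 and mₖ₊₁ = dₖaₖ − mₖ, dₖ₊₁ = (n − mₖ₊₁²)/dₖ, aₖ₊₁ = ⌊(a₀+mₖ₊₁)/dₖ₊₁⌋:
  k=1: m=49, d=50, a=1
  k=2: m=1, d=49, a=1
  k=3: m=48, d=3, a=32
  k=4: m=48, d=49, a=1
  k=5: m=1, d=50, a=1
  k=6: m=49, d=1, a=98
d=1 and a=2a₀=98 at k=6, so the next step gives (m, d) = (49, 50) again — its k=1 value — and the period has length 6.

[49; 1, 1, 32, 1, 1, 98]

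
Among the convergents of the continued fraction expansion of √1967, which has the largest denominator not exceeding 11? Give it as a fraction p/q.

133/3

√1967 = [44; 2, 1, 5, 1, 2, 88, …] (period length 6).
Convergents:
  p_0/q_0 = 44/1
  p_1/q_1 = 89/2
  p_2/q_2 = 133/3
  p_3/q_3 = 754/17
q_2 = 3 ≤ 11 < 17 = q_3, so the answer is 133/3.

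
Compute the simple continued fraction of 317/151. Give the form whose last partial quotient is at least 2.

[2; 10, 15]

317 = 2*151 + 15
151 = 10*15 + 1
15 = 15*1 + 0  (stop)
So 317/151 = [2; 10, 15].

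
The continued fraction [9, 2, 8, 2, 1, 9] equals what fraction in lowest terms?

4859/513

Using pₖ = aₖpₖ₋₁ + pₖ₋₂ and qₖ = aₖqₖ₋₁ + qₖ₋₂:
  k=0: a=9, p=9, q=1
  k=1: a=2, p=19, q=2
  k=2: a=8, p=161, q=17
  k=3: a=2, p=341, q=36
  k=4: a=1, p=502, q=53
  k=5: a=9, p=4859, q=513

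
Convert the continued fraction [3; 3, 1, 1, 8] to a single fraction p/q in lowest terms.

197/60

Fold from the inside: start with 8/1.
  1 + 1/8 = 9/8
  1 + 8/9 = 17/9
  3 + 9/17 = 60/17
  3 + 17/60 = 197/60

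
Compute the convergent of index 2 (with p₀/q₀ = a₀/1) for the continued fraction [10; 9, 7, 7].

647/64

Using pₖ = aₖpₖ₋₁ + pₖ₋₂, qₖ = aₖqₖ₋₁ + qₖ₋₂ (with p₋₁=1, p₋₂=0, q₋₁=0, q₋₂=1):
  k=0: a=10, p=10, q=1
  k=1: a=9, p=91, q=9
  k=2: a=7, p=647, q=64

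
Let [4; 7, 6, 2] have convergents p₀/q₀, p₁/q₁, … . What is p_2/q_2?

178/43

Using pₖ = aₖpₖ₋₁ + pₖ₋₂, qₖ = aₖqₖ₋₁ + qₖ₋₂ (with p₋₁=1, p₋₂=0, q₋₁=0, q₋₂=1):
  k=0: a=4, p=4, q=1
  k=1: a=7, p=29, q=7
  k=2: a=6, p=178, q=43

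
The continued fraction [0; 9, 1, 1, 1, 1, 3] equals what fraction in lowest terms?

Using pₖ = aₖpₖ₋₁ + pₖ₋₂ and qₖ = aₖqₖ₋₁ + qₖ₋₂:
  k=0: a=0, p=0, q=1
  k=1: a=9, p=1, q=9
  k=2: a=1, p=1, q=10
  k=3: a=1, p=2, q=19
  k=4: a=1, p=3, q=29
  k=5: a=1, p=5, q=48
  k=6: a=3, p=18, q=173

18/173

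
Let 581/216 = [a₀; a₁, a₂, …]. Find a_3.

581 = 2·216 + 149   →  a_0 = 2
216 = 1·149 + 67   →  a_1 = 1
149 = 2·67 + 15   →  a_2 = 2
67 = 4·15 + 7   →  a_3 = 4

4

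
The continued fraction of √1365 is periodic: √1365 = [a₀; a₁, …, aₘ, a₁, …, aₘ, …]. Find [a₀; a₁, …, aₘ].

a₀ = ⌊√1365⌋ = 36.
With m₀=0, d₀=1 and mₖ₊₁ = dₖaₖ − mₖ, dₖ₊₁ = (n − mₖ₊₁²)/dₖ, aₖ₊₁ = ⌊(a₀+mₖ₊₁)/dₖ₊₁⌋:
  k=1: m=36, d=69, a=1
  k=2: m=33, d=4, a=17
  k=3: m=35, d=35, a=2
  k=4: m=35, d=4, a=17
  k=5: m=33, d=69, a=1
  k=6: m=36, d=1, a=72
d=1 and a=2a₀=72 at k=6, so the next step gives (m, d) = (36, 69) again — its k=1 value — and the period has length 6.

[36; 1, 17, 2, 17, 1, 72]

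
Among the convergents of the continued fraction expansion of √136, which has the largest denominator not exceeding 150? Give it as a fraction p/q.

√136 = [11; 1, 1, 1, 22, …] (period length 4).
Convergents:
  p_0/q_0 = 11/1
  p_1/q_1 = 12/1
  p_2/q_2 = 23/2
  p_3/q_3 = 35/3
  p_4/q_4 = 793/68
  p_5/q_5 = 828/71
  p_6/q_6 = 1621/139
  p_7/q_7 = 2449/210
q_6 = 139 ≤ 150 < 210 = q_7, so the answer is 1621/139.

1621/139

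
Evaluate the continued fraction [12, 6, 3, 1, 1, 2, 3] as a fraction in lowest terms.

Fold from the inside: start with 3/1.
  2 + 1/3 = 7/3
  1 + 3/7 = 10/7
  1 + 7/10 = 17/10
  3 + 10/17 = 61/17
  6 + 17/61 = 383/61
  12 + 61/383 = 4657/383

4657/383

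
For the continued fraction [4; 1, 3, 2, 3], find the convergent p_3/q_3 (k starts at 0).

Using pₖ = aₖpₖ₋₁ + pₖ₋₂, qₖ = aₖqₖ₋₁ + qₖ₋₂ (with p₋₁=1, p₋₂=0, q₋₁=0, q₋₂=1):
  k=0: a=4, p=4, q=1
  k=1: a=1, p=5, q=1
  k=2: a=3, p=19, q=4
  k=3: a=2, p=43, q=9

43/9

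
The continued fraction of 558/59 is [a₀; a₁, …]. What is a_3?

2

558 = 9·59 + 27   →  a_0 = 9
59 = 2·27 + 5   →  a_1 = 2
27 = 5·5 + 2   →  a_2 = 5
5 = 2·2 + 1   →  a_3 = 2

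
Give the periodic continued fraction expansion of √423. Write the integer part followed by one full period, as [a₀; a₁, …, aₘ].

[20; 1, 1, 3, 4, 3, 1, 1, 40]

a₀ = ⌊√423⌋ = 20.
With m₀=0, d₀=1 and mₖ₊₁ = dₖaₖ − mₖ, dₖ₊₁ = (n − mₖ₊₁²)/dₖ, aₖ₊₁ = ⌊(a₀+mₖ₊₁)/dₖ₊₁⌋:
  k=1: m=20, d=23, a=1
  k=2: m=3, d=18, a=1
  k=3: m=15, d=11, a=3
  k=4: m=18, d=9, a=4
  k=5: m=18, d=11, a=3
  k=6: m=15, d=18, a=1
  k=7: m=3, d=23, a=1
  k=8: m=20, d=1, a=40
d=1 and a=2a₀=40 at k=8, so the next step gives (m, d) = (20, 23) again — its k=1 value — and the period has length 8.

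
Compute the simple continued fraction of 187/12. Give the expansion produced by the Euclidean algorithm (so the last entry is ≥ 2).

187 = 15·12 + 7
12 = 1·7 + 5
7 = 1·5 + 2
5 = 2·2 + 1
2 = 2·1 + 0  (stop)
So 187/12 = [15; 1, 1, 2, 2].

[15; 1, 1, 2, 2]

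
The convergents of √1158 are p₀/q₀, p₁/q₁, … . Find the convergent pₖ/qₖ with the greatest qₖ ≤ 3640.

√1158 = [34; 34, 68, …] (period length 2).
Convergents:
  p_0/q_0 = 34/1
  p_1/q_1 = 1157/34
  p_2/q_2 = 78710/2313
  p_3/q_3 = 2677297/78676
q_2 = 2313 ≤ 3640 < 78676 = q_3, so the answer is 78710/2313.

78710/2313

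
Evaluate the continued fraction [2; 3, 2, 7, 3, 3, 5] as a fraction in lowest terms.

Fold from the inside: start with 5/1.
  3 + 1/5 = 16/5
  3 + 5/16 = 53/16
  7 + 16/53 = 387/53
  2 + 53/387 = 827/387
  3 + 387/827 = 2868/827
  2 + 827/2868 = 6563/2868

6563/2868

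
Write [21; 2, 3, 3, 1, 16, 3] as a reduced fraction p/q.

32986/1539

Fold from the inside: start with 3/1.
  16 + 1/3 = 49/3
  1 + 3/49 = 52/49
  3 + 49/52 = 205/52
  3 + 52/205 = 667/205
  2 + 205/667 = 1539/667
  21 + 667/1539 = 32986/1539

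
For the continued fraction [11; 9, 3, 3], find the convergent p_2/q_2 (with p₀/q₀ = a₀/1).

311/28

Using pₖ = aₖpₖ₋₁ + pₖ₋₂, qₖ = aₖqₖ₋₁ + qₖ₋₂ (with p₋₁=1, p₋₂=0, q₋₁=0, q₋₂=1):
  k=0: a=11, p=11, q=1
  k=1: a=9, p=100, q=9
  k=2: a=3, p=311, q=28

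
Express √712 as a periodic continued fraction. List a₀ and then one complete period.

a₀ = ⌊√712⌋ = 26.
With m₀=0, d₀=1 and mₖ₊₁ = dₖaₖ − mₖ, dₖ₊₁ = (n − mₖ₊₁²)/dₖ, aₖ₊₁ = ⌊(a₀+mₖ₊₁)/dₖ₊₁⌋:
  k=1: m=26, d=36, a=1
  k=2: m=10, d=17, a=2
  k=3: m=24, d=8, a=6
  k=4: m=24, d=17, a=2
  k=5: m=10, d=36, a=1
  k=6: m=26, d=1, a=52
d=1 and a=2a₀=52 at k=6, so the next step gives (m, d) = (26, 36) again — its k=1 value — and the period has length 6.

[26; 1, 2, 6, 2, 1, 52]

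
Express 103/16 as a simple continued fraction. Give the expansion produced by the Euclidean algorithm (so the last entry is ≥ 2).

103 = 6×16 + 7
16 = 2×7 + 2
7 = 3×2 + 1
2 = 2×1 + 0  (stop)
So 103/16 = [6; 2, 3, 2].

[6; 2, 3, 2]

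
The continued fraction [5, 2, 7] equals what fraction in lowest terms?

Fold from the inside: start with 7/1.
  2 + 1/7 = 15/7
  5 + 7/15 = 82/15

82/15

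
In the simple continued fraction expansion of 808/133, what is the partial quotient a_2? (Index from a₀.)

3

808 = 6·133 + 10   →  a_0 = 6
133 = 13·10 + 3   →  a_1 = 13
10 = 3·3 + 1   →  a_2 = 3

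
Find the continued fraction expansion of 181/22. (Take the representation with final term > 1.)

[8; 4, 2, 2]

181 = 8×22 + 5
22 = 4×5 + 2
5 = 2×2 + 1
2 = 2×1 + 0  (stop)
So 181/22 = [8; 4, 2, 2].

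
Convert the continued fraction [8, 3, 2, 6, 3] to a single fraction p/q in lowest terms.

1177/142

Using pₖ = aₖpₖ₋₁ + pₖ₋₂ and qₖ = aₖqₖ₋₁ + qₖ₋₂:
  k=0: a=8, p=8, q=1
  k=1: a=3, p=25, q=3
  k=2: a=2, p=58, q=7
  k=3: a=6, p=373, q=45
  k=4: a=3, p=1177, q=142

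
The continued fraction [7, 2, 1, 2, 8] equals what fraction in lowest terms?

494/67

Using pₖ = aₖpₖ₋₁ + pₖ₋₂ and qₖ = aₖqₖ₋₁ + qₖ₋₂:
  k=0: a=7, p=7, q=1
  k=1: a=2, p=15, q=2
  k=2: a=1, p=22, q=3
  k=3: a=2, p=59, q=8
  k=4: a=8, p=494, q=67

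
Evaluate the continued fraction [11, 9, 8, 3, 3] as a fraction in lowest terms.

Fold from the inside: start with 3/1.
  3 + 1/3 = 10/3
  8 + 3/10 = 83/10
  9 + 10/83 = 757/83
  11 + 83/757 = 8410/757

8410/757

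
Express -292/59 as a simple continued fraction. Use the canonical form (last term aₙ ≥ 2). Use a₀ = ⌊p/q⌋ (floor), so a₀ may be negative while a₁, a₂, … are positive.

[-5; 19, 1, 2]

-292 = -5×59 + 3
59 = 19×3 + 2
3 = 1×2 + 1
2 = 2×1 + 0  (stop)
So -292/59 = [-5; 19, 1, 2].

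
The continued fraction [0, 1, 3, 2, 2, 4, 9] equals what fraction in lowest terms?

692/895

Fold from the inside: start with 9/1.
  4 + 1/9 = 37/9
  2 + 9/37 = 83/37
  2 + 37/83 = 203/83
  3 + 83/203 = 692/203
  1 + 203/692 = 895/692
  0 + 692/895 = 692/895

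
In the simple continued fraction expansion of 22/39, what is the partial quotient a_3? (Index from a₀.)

3

22 = 0·39 + 22   →  a_0 = 0
39 = 1·22 + 17   →  a_1 = 1
22 = 1·17 + 5   →  a_2 = 1
17 = 3·5 + 2   →  a_3 = 3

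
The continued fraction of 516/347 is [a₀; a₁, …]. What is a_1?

516 = 1·347 + 169   →  a_0 = 1
347 = 2·169 + 9   →  a_1 = 2

2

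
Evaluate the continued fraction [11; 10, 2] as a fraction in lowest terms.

233/21

Using pₖ = aₖpₖ₋₁ + pₖ₋₂ and qₖ = aₖqₖ₋₁ + qₖ₋₂:
  k=0: a=11, p=11, q=1
  k=1: a=10, p=111, q=10
  k=2: a=2, p=233, q=21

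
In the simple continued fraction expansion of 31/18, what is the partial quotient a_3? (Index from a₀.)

1

31 = 1·18 + 13   →  a_0 = 1
18 = 1·13 + 5   →  a_1 = 1
13 = 2·5 + 3   →  a_2 = 2
5 = 1·3 + 2   →  a_3 = 1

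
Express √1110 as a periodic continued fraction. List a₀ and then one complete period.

a₀ = ⌊√1110⌋ = 33.
With m₀=0, d₀=1 and mₖ₊₁ = dₖaₖ − mₖ, dₖ₊₁ = (n − mₖ₊₁²)/dₖ, aₖ₊₁ = ⌊(a₀+mₖ₊₁)/dₖ₊₁⌋:
  k=1: m=33, d=21, a=3
  k=2: m=30, d=10, a=6
  k=3: m=30, d=21, a=3
  k=4: m=33, d=1, a=66
d=1 and a=2a₀=66 at k=4, so the next step gives (m, d) = (33, 21) again — its k=1 value — and the period has length 4.

[33; 3, 6, 3, 66]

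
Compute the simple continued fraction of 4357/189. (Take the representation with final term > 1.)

[23; 18, 1, 9]

4357 = 23·189 + 10
189 = 18·10 + 9
10 = 1·9 + 1
9 = 9·1 + 0  (stop)
So 4357/189 = [23; 18, 1, 9].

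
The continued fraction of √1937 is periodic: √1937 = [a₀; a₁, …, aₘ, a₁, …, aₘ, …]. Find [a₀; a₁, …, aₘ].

[44; 88]

a₀ = ⌊√1937⌋ = 44.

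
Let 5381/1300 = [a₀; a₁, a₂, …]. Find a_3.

5381 = 4·1300 + 181   →  a_0 = 4
1300 = 7·181 + 33   →  a_1 = 7
181 = 5·33 + 16   →  a_2 = 5
33 = 2·16 + 1   →  a_3 = 2

2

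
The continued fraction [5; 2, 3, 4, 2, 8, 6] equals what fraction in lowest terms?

Using pₖ = aₖpₖ₋₁ + pₖ₋₂ and qₖ = aₖqₖ₋₁ + qₖ₋₂:
  k=0: a=5, p=5, q=1
  k=1: a=2, p=11, q=2
  k=2: a=3, p=38, q=7
  k=3: a=4, p=163, q=30
  k=4: a=2, p=364, q=67
  k=5: a=8, p=3075, q=566
  k=6: a=6, p=18814, q=3463

18814/3463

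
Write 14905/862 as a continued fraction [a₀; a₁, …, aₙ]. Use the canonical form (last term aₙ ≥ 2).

[17; 3, 2, 3, 3, 3, 3]

14905 = 17*862 + 251
862 = 3*251 + 109
251 = 2*109 + 33
109 = 3*33 + 10
33 = 3*10 + 3
10 = 3*3 + 1
3 = 3*1 + 0  (stop)
So 14905/862 = [17; 3, 2, 3, 3, 3, 3].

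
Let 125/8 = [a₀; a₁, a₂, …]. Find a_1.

1

125 = 15·8 + 5   →  a_0 = 15
8 = 1·5 + 3   →  a_1 = 1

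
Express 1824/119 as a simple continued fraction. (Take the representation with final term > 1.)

1824 = 15·119 + 39
119 = 3·39 + 2
39 = 19·2 + 1
2 = 2·1 + 0  (stop)
So 1824/119 = [15; 3, 19, 2].

[15; 3, 19, 2]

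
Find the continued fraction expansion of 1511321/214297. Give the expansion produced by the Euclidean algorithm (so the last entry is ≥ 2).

[7; 19, 16, 12, 19, 3]

1511321 = 7×214297 + 11242
214297 = 19×11242 + 699
11242 = 16×699 + 58
699 = 12×58 + 3
58 = 19×3 + 1
3 = 3×1 + 0  (stop)
So 1511321/214297 = [7; 19, 16, 12, 19, 3].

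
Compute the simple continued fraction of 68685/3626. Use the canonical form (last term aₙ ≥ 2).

[18; 1, 16, 2, 1, 6, 3, 3]

68685 = 18·3626 + 3417
3626 = 1·3417 + 209
3417 = 16·209 + 73
209 = 2·73 + 63
73 = 1·63 + 10
63 = 6·10 + 3
10 = 3·3 + 1
3 = 3·1 + 0  (stop)
So 68685/3626 = [18; 1, 16, 2, 1, 6, 3, 3].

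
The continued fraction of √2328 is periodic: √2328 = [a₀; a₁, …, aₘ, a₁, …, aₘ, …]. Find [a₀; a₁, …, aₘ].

[48; 4, 96]

a₀ = ⌊√2328⌋ = 48.
With m₀=0, d₀=1 and mₖ₊₁ = dₖaₖ − mₖ, dₖ₊₁ = (n − mₖ₊₁²)/dₖ, aₖ₊₁ = ⌊(a₀+mₖ₊₁)/dₖ₊₁⌋:
  k=1: m=48, d=24, a=4
  k=2: m=48, d=1, a=96
d=1 and a=2a₀=96 at k=2, so the next step gives (m, d) = (48, 24) again — its k=1 value — and the period has length 2.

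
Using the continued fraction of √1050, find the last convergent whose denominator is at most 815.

8749/270

√1050 = [32; 2, 2, 10, 2, 2, 64, …] (period length 6).
Convergents:
  p_0/q_0 = 32/1
  p_1/q_1 = 65/2
  p_2/q_2 = 162/5
  p_3/q_3 = 1685/52
  p_4/q_4 = 3532/109
  p_5/q_5 = 8749/270
  p_6/q_6 = 563468/17389
q_5 = 270 ≤ 815 < 17389 = q_6, so the answer is 8749/270.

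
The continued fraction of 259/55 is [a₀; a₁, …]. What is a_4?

259 = 4·55 + 39   →  a_0 = 4
55 = 1·39 + 16   →  a_1 = 1
39 = 2·16 + 7   →  a_2 = 2
16 = 2·7 + 2   →  a_3 = 2
7 = 3·2 + 1   →  a_4 = 3

3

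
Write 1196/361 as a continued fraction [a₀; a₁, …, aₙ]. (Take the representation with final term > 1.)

[3; 3, 5, 7, 3]

1196 = 3·361 + 113
361 = 3·113 + 22
113 = 5·22 + 3
22 = 7·3 + 1
3 = 3·1 + 0  (stop)
So 1196/361 = [3; 3, 5, 7, 3].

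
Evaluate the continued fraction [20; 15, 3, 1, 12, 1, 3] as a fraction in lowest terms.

66116/3295

Fold from the inside: start with 3/1.
  1 + 1/3 = 4/3
  12 + 3/4 = 51/4
  1 + 4/51 = 55/51
  3 + 51/55 = 216/55
  15 + 55/216 = 3295/216
  20 + 216/3295 = 66116/3295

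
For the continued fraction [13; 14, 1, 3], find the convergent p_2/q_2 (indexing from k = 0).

196/15

Using pₖ = aₖpₖ₋₁ + pₖ₋₂, qₖ = aₖqₖ₋₁ + qₖ₋₂ (with p₋₁=1, p₋₂=0, q₋₁=0, q₋₂=1):
  k=0: a=13, p=13, q=1
  k=1: a=14, p=183, q=14
  k=2: a=1, p=196, q=15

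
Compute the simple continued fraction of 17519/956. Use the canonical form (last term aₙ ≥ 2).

[18; 3, 13, 1, 1, 11]

17519 = 18*956 + 311
956 = 3*311 + 23
311 = 13*23 + 12
23 = 1*12 + 11
12 = 1*11 + 1
11 = 11*1 + 0  (stop)
So 17519/956 = [18; 3, 13, 1, 1, 11].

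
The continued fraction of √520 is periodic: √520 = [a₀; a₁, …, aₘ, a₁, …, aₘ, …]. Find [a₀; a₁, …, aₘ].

a₀ = ⌊√520⌋ = 22.
With m₀=0, d₀=1 and mₖ₊₁ = dₖaₖ − mₖ, dₖ₊₁ = (n − mₖ₊₁²)/dₖ, aₖ₊₁ = ⌊(a₀+mₖ₊₁)/dₖ₊₁⌋:
  k=1: m=22, d=36, a=1
  k=2: m=14, d=9, a=4
  k=3: m=22, d=4, a=11
  k=4: m=22, d=9, a=4
  k=5: m=14, d=36, a=1
  k=6: m=22, d=1, a=44
d=1 and a=2a₀=44 at k=6, so the next step gives (m, d) = (22, 36) again — its k=1 value — and the period has length 6.

[22; 1, 4, 11, 4, 1, 44]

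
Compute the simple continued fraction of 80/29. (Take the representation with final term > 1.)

[2; 1, 3, 7]

80 = 2×29 + 22
29 = 1×22 + 7
22 = 3×7 + 1
7 = 7×1 + 0  (stop)
So 80/29 = [2; 1, 3, 7].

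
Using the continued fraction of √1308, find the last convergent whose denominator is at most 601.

15660/433

√1308 = [36; 6, 72, …] (period length 2).
Convergents:
  p_0/q_0 = 36/1
  p_1/q_1 = 217/6
  p_2/q_2 = 15660/433
  p_3/q_3 = 94177/2604
q_2 = 433 ≤ 601 < 2604 = q_3, so the answer is 15660/433.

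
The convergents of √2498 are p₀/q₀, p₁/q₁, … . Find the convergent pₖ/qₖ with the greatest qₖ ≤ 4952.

√2498 = [49; 1, 48, 1, 98, …] (period length 4).
Convergents:
  p_0/q_0 = 49/1
  p_1/q_1 = 50/1
  p_2/q_2 = 2449/49
  p_3/q_3 = 2499/50
  p_4/q_4 = 247351/4949
  p_5/q_5 = 249850/4999
q_4 = 4949 ≤ 4952 < 4999 = q_5, so the answer is 247351/4949.

247351/4949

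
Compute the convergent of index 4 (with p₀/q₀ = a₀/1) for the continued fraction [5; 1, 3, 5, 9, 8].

1112/193

Using pₖ = aₖpₖ₋₁ + pₖ₋₂, qₖ = aₖqₖ₋₁ + qₖ₋₂ (with p₋₁=1, p₋₂=0, q₋₁=0, q₋₂=1):
  k=0: a=5, p=5, q=1
  k=1: a=1, p=6, q=1
  k=2: a=3, p=23, q=4
  k=3: a=5, p=121, q=21
  k=4: a=9, p=1112, q=193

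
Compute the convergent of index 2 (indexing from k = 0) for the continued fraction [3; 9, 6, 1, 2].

Using pₖ = aₖpₖ₋₁ + pₖ₋₂, qₖ = aₖqₖ₋₁ + qₖ₋₂ (with p₋₁=1, p₋₂=0, q₋₁=0, q₋₂=1):
  k=0: a=3, p=3, q=1
  k=1: a=9, p=28, q=9
  k=2: a=6, p=171, q=55

171/55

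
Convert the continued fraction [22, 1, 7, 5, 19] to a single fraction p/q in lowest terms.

Using pₖ = aₖpₖ₋₁ + pₖ₋₂ and qₖ = aₖqₖ₋₁ + qₖ₋₂:
  k=0: a=22, p=22, q=1
  k=1: a=1, p=23, q=1
  k=2: a=7, p=183, q=8
  k=3: a=5, p=938, q=41
  k=4: a=19, p=18005, q=787

18005/787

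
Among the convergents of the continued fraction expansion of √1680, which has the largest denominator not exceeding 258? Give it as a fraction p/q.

3361/82

√1680 = [40; 1, 80, …] (period length 2).
Convergents:
  p_0/q_0 = 40/1
  p_1/q_1 = 41/1
  p_2/q_2 = 3320/81
  p_3/q_3 = 3361/82
  p_4/q_4 = 272200/6641
q_3 = 82 ≤ 258 < 6641 = q_4, so the answer is 3361/82.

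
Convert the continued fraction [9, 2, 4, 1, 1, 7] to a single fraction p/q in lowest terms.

1427/151

Fold from the inside: start with 7/1.
  1 + 1/7 = 8/7
  1 + 7/8 = 15/8
  4 + 8/15 = 68/15
  2 + 15/68 = 151/68
  9 + 68/151 = 1427/151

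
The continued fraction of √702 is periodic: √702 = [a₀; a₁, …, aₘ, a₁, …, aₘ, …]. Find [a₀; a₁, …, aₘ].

[26; 2, 52]

a₀ = ⌊√702⌋ = 26.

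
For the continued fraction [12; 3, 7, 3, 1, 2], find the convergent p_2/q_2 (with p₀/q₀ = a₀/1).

271/22

Using pₖ = aₖpₖ₋₁ + pₖ₋₂, qₖ = aₖqₖ₋₁ + qₖ₋₂ (with p₋₁=1, p₋₂=0, q₋₁=0, q₋₂=1):
  k=0: a=12, p=12, q=1
  k=1: a=3, p=37, q=3
  k=2: a=7, p=271, q=22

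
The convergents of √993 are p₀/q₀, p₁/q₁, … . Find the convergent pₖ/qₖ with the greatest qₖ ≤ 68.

1355/43

√993 = [31; 1, 1, 20, 1, 1, 62, …] (period length 6).
Convergents:
  p_0/q_0 = 31/1
  p_1/q_1 = 32/1
  p_2/q_2 = 63/2
  p_3/q_3 = 1292/41
  p_4/q_4 = 1355/43
  p_5/q_5 = 2647/84
q_4 = 43 ≤ 68 < 84 = q_5, so the answer is 1355/43.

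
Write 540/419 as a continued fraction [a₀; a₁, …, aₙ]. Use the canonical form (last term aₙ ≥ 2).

[1; 3, 2, 6, 4, 2]

540 = 1·419 + 121
419 = 3·121 + 56
121 = 2·56 + 9
56 = 6·9 + 2
9 = 4·2 + 1
2 = 2·1 + 0  (stop)
So 540/419 = [1; 3, 2, 6, 4, 2].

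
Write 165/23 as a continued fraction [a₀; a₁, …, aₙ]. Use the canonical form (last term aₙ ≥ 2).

165 = 7*23 + 4
23 = 5*4 + 3
4 = 1*3 + 1
3 = 3*1 + 0  (stop)
So 165/23 = [7; 5, 1, 3].

[7; 5, 1, 3]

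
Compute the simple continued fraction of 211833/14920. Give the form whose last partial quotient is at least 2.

211833 = 14*14920 + 2953
14920 = 5*2953 + 155
2953 = 19*155 + 8
155 = 19*8 + 3
8 = 2*3 + 2
3 = 1*2 + 1
2 = 2*1 + 0  (stop)
So 211833/14920 = [14; 5, 19, 19, 2, 1, 2].

[14; 5, 19, 19, 2, 1, 2]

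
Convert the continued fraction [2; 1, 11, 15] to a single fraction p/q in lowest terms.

Using pₖ = aₖpₖ₋₁ + pₖ₋₂ and qₖ = aₖqₖ₋₁ + qₖ₋₂:
  k=0: a=2, p=2, q=1
  k=1: a=1, p=3, q=1
  k=2: a=11, p=35, q=12
  k=3: a=15, p=528, q=181

528/181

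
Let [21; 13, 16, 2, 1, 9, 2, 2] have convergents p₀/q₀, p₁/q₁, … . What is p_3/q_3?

Using pₖ = aₖpₖ₋₁ + pₖ₋₂, qₖ = aₖqₖ₋₁ + qₖ₋₂ (with p₋₁=1, p₋₂=0, q₋₁=0, q₋₂=1):
  k=0: a=21, p=21, q=1
  k=1: a=13, p=274, q=13
  k=2: a=16, p=4405, q=209
  k=3: a=2, p=9084, q=431

9084/431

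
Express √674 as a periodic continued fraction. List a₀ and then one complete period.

a₀ = ⌊√674⌋ = 25.
With m₀=0, d₀=1 and mₖ₊₁ = dₖaₖ − mₖ, dₖ₊₁ = (n − mₖ₊₁²)/dₖ, aₖ₊₁ = ⌊(a₀+mₖ₊₁)/dₖ₊₁⌋:
  k=1: m=25, d=49, a=1
  k=2: m=24, d=2, a=24
  k=3: m=24, d=49, a=1
  k=4: m=25, d=1, a=50
d=1 and a=2a₀=50 at k=4, so the next step gives (m, d) = (25, 49) again — its k=1 value — and the period has length 4.

[25; 1, 24, 1, 50]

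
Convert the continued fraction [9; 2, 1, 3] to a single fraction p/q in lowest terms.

Fold from the inside: start with 3/1.
  1 + 1/3 = 4/3
  2 + 3/4 = 11/4
  9 + 4/11 = 103/11

103/11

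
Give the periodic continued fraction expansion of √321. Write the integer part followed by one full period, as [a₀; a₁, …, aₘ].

[17; 1, 10, 1, 34]

a₀ = ⌊√321⌋ = 17.
With m₀=0, d₀=1 and mₖ₊₁ = dₖaₖ − mₖ, dₖ₊₁ = (n − mₖ₊₁²)/dₖ, aₖ₊₁ = ⌊(a₀+mₖ₊₁)/dₖ₊₁⌋:
  k=1: m=17, d=32, a=1
  k=2: m=15, d=3, a=10
  k=3: m=15, d=32, a=1
  k=4: m=17, d=1, a=34
d=1 and a=2a₀=34 at k=4, so the next step gives (m, d) = (17, 32) again — its k=1 value — and the period has length 4.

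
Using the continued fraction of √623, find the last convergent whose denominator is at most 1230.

30551/1224

√623 = [24; 1, 23, 1, 48, …] (period length 4).
Convergents:
  p_0/q_0 = 24/1
  p_1/q_1 = 25/1
  p_2/q_2 = 599/24
  p_3/q_3 = 624/25
  p_4/q_4 = 30551/1224
  p_5/q_5 = 31175/1249
q_4 = 1224 ≤ 1230 < 1249 = q_5, so the answer is 30551/1224.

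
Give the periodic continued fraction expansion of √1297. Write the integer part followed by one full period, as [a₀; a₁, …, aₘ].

a₀ = ⌊√1297⌋ = 36.
With m₀=0, d₀=1 and mₖ₊₁ = dₖaₖ − mₖ, dₖ₊₁ = (n − mₖ₊₁²)/dₖ, aₖ₊₁ = ⌊(a₀+mₖ₊₁)/dₖ₊₁⌋:
  k=1: m=36, d=1, a=72
d=1 and a=2a₀=72 at k=1, so the next step gives (m, d) = (36, 1) again — its k=1 value — and the period has length 1.

[36; 72]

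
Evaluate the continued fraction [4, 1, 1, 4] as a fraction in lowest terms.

Using pₖ = aₖpₖ₋₁ + pₖ₋₂ and qₖ = aₖqₖ₋₁ + qₖ₋₂:
  k=0: a=4, p=4, q=1
  k=1: a=1, p=5, q=1
  k=2: a=1, p=9, q=2
  k=3: a=4, p=41, q=9

41/9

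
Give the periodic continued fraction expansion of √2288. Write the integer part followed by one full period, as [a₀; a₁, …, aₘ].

a₀ = ⌊√2288⌋ = 47.
With m₀=0, d₀=1 and mₖ₊₁ = dₖaₖ − mₖ, dₖ₊₁ = (n − mₖ₊₁²)/dₖ, aₖ₊₁ = ⌊(a₀+mₖ₊₁)/dₖ₊₁⌋:
  k=1: m=47, d=79, a=1
  k=2: m=32, d=16, a=4
  k=3: m=32, d=79, a=1
  k=4: m=47, d=1, a=94
d=1 and a=2a₀=94 at k=4, so the next step gives (m, d) = (47, 79) again — its k=1 value — and the period has length 4.

[47; 1, 4, 1, 94]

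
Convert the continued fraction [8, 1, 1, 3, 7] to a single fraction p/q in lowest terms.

Using pₖ = aₖpₖ₋₁ + pₖ₋₂ and qₖ = aₖqₖ₋₁ + qₖ₋₂:
  k=0: a=8, p=8, q=1
  k=1: a=1, p=9, q=1
  k=2: a=1, p=17, q=2
  k=3: a=3, p=60, q=7
  k=4: a=7, p=437, q=51

437/51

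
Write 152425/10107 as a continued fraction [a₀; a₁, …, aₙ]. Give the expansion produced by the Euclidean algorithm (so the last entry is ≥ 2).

[15; 12, 3, 14, 19]

152425 = 15×10107 + 820
10107 = 12×820 + 267
820 = 3×267 + 19
267 = 14×19 + 1
19 = 19×1 + 0  (stop)
So 152425/10107 = [15; 12, 3, 14, 19].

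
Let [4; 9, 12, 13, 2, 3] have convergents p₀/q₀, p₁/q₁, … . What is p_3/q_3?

5861/1426

Using pₖ = aₖpₖ₋₁ + pₖ₋₂, qₖ = aₖqₖ₋₁ + qₖ₋₂ (with p₋₁=1, p₋₂=0, q₋₁=0, q₋₂=1):
  k=0: a=4, p=4, q=1
  k=1: a=9, p=37, q=9
  k=2: a=12, p=448, q=109
  k=3: a=13, p=5861, q=1426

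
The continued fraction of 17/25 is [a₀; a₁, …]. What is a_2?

2

17 = 0·25 + 17   →  a_0 = 0
25 = 1·17 + 8   →  a_1 = 1
17 = 2·8 + 1   →  a_2 = 2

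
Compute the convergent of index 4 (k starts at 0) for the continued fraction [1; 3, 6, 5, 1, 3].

Using pₖ = aₖpₖ₋₁ + pₖ₋₂, qₖ = aₖqₖ₋₁ + qₖ₋₂ (with p₋₁=1, p₋₂=0, q₋₁=0, q₋₂=1):
  k=0: a=1, p=1, q=1
  k=1: a=3, p=4, q=3
  k=2: a=6, p=25, q=19
  k=3: a=5, p=129, q=98
  k=4: a=1, p=154, q=117

154/117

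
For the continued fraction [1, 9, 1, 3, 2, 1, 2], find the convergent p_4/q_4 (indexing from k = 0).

Using pₖ = aₖpₖ₋₁ + pₖ₋₂, qₖ = aₖqₖ₋₁ + qₖ₋₂ (with p₋₁=1, p₋₂=0, q₋₁=0, q₋₂=1):
  k=0: a=1, p=1, q=1
  k=1: a=9, p=10, q=9
  k=2: a=1, p=11, q=10
  k=3: a=3, p=43, q=39
  k=4: a=2, p=97, q=88

97/88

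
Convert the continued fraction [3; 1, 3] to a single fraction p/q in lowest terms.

15/4

Using pₖ = aₖpₖ₋₁ + pₖ₋₂ and qₖ = aₖqₖ₋₁ + qₖ₋₂:
  k=0: a=3, p=3, q=1
  k=1: a=1, p=4, q=1
  k=2: a=3, p=15, q=4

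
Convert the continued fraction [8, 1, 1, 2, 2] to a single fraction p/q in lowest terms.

Using pₖ = aₖpₖ₋₁ + pₖ₋₂ and qₖ = aₖqₖ₋₁ + qₖ₋₂:
  k=0: a=8, p=8, q=1
  k=1: a=1, p=9, q=1
  k=2: a=1, p=17, q=2
  k=3: a=2, p=43, q=5
  k=4: a=2, p=103, q=12

103/12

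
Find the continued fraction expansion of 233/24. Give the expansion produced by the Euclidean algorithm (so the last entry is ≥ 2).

[9; 1, 2, 2, 3]

233 = 9*24 + 17
24 = 1*17 + 7
17 = 2*7 + 3
7 = 2*3 + 1
3 = 3*1 + 0  (stop)
So 233/24 = [9; 1, 2, 2, 3].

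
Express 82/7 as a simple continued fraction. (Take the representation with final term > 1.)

82 = 11×7 + 5
7 = 1×5 + 2
5 = 2×2 + 1
2 = 2×1 + 0  (stop)
So 82/7 = [11; 1, 2, 2].

[11; 1, 2, 2]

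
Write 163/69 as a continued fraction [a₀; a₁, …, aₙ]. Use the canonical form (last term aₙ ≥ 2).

163 = 2·69 + 25
69 = 2·25 + 19
25 = 1·19 + 6
19 = 3·6 + 1
6 = 6·1 + 0  (stop)
So 163/69 = [2; 2, 1, 3, 6].

[2; 2, 1, 3, 6]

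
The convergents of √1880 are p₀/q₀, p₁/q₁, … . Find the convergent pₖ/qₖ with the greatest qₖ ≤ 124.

1691/39

√1880 = [43; 2, 1, 3, 1, 2, 86, …] (period length 6).
Convergents:
  p_0/q_0 = 43/1
  p_1/q_1 = 87/2
  p_2/q_2 = 130/3
  p_3/q_3 = 477/11
  p_4/q_4 = 607/14
  p_5/q_5 = 1691/39
  p_6/q_6 = 146033/3368
q_5 = 39 ≤ 124 < 3368 = q_6, so the answer is 1691/39.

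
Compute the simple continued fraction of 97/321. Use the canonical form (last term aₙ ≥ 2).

[0; 3, 3, 4, 3, 2]

97 = 0×321 + 97
321 = 3×97 + 30
97 = 3×30 + 7
30 = 4×7 + 2
7 = 3×2 + 1
2 = 2×1 + 0  (stop)
So 97/321 = [0; 3, 3, 4, 3, 2].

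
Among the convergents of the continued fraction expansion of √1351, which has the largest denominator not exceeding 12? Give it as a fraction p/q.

√1351 = [36; 1, 3, 10, 3, 1, 72, …] (period length 6).
Convergents:
  p_0/q_0 = 36/1
  p_1/q_1 = 37/1
  p_2/q_2 = 147/4
  p_3/q_3 = 1507/41
q_2 = 4 ≤ 12 < 41 = q_3, so the answer is 147/4.

147/4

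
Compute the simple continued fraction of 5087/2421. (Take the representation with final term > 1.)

[2; 9, 1, 7, 2, 4, 3]

5087 = 2×2421 + 245
2421 = 9×245 + 216
245 = 1×216 + 29
216 = 7×29 + 13
29 = 2×13 + 3
13 = 4×3 + 1
3 = 3×1 + 0  (stop)
So 5087/2421 = [2; 9, 1, 7, 2, 4, 3].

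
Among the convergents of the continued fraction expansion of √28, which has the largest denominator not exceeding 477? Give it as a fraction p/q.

1307/247

√28 = [5; 3, 2, 3, 10, …] (period length 4).
Convergents:
  p_0/q_0 = 5/1
  p_1/q_1 = 16/3
  p_2/q_2 = 37/7
  p_3/q_3 = 127/24
  p_4/q_4 = 1307/247
  p_5/q_5 = 4048/765
q_4 = 247 ≤ 477 < 765 = q_5, so the answer is 1307/247.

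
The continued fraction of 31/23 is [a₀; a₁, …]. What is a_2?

31 = 1·23 + 8   →  a_0 = 1
23 = 2·8 + 7   →  a_1 = 2
8 = 1·7 + 1   →  a_2 = 1

1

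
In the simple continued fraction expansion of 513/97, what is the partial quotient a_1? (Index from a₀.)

3

513 = 5·97 + 28   →  a_0 = 5
97 = 3·28 + 13   →  a_1 = 3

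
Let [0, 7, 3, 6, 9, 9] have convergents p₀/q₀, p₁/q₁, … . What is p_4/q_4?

174/1273

Using pₖ = aₖpₖ₋₁ + pₖ₋₂, qₖ = aₖqₖ₋₁ + qₖ₋₂ (with p₋₁=1, p₋₂=0, q₋₁=0, q₋₂=1):
  k=0: a=0, p=0, q=1
  k=1: a=7, p=1, q=7
  k=2: a=3, p=3, q=22
  k=3: a=6, p=19, q=139
  k=4: a=9, p=174, q=1273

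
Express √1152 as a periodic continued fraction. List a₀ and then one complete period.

[33; 1, 15, 1, 66]

a₀ = ⌊√1152⌋ = 33.
With m₀=0, d₀=1 and mₖ₊₁ = dₖaₖ − mₖ, dₖ₊₁ = (n − mₖ₊₁²)/dₖ, aₖ₊₁ = ⌊(a₀+mₖ₊₁)/dₖ₊₁⌋:
  k=1: m=33, d=63, a=1
  k=2: m=30, d=4, a=15
  k=3: m=30, d=63, a=1
  k=4: m=33, d=1, a=66
d=1 and a=2a₀=66 at k=4, so the next step gives (m, d) = (33, 63) again — its k=1 value — and the period has length 4.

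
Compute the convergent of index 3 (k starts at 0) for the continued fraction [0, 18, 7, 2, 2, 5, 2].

15/272

Using pₖ = aₖpₖ₋₁ + pₖ₋₂, qₖ = aₖqₖ₋₁ + qₖ₋₂ (with p₋₁=1, p₋₂=0, q₋₁=0, q₋₂=1):
  k=0: a=0, p=0, q=1
  k=1: a=18, p=1, q=18
  k=2: a=7, p=7, q=127
  k=3: a=2, p=15, q=272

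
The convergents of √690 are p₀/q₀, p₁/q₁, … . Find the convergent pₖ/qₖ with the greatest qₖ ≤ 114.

1471/56

√690 = [26; 3, 1, 2, 1, 3, 52, …] (period length 6).
Convergents:
  p_0/q_0 = 26/1
  p_1/q_1 = 79/3
  p_2/q_2 = 105/4
  p_3/q_3 = 289/11
  p_4/q_4 = 394/15
  p_5/q_5 = 1471/56
  p_6/q_6 = 76886/2927
q_5 = 56 ≤ 114 < 2927 = q_6, so the answer is 1471/56.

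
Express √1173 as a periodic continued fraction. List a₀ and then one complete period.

a₀ = ⌊√1173⌋ = 34.
With m₀=0, d₀=1 and mₖ₊₁ = dₖaₖ − mₖ, dₖ₊₁ = (n − mₖ₊₁²)/dₖ, aₖ₊₁ = ⌊(a₀+mₖ₊₁)/dₖ₊₁⌋:
  k=1: m=34, d=17, a=4
  k=2: m=34, d=1, a=68
d=1 and a=2a₀=68 at k=2, so the next step gives (m, d) = (34, 17) again — its k=1 value — and the period has length 2.

[34; 4, 68]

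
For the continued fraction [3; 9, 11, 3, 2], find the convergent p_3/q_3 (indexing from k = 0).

Using pₖ = aₖpₖ₋₁ + pₖ₋₂, qₖ = aₖqₖ₋₁ + qₖ₋₂ (with p₋₁=1, p₋₂=0, q₋₁=0, q₋₂=1):
  k=0: a=3, p=3, q=1
  k=1: a=9, p=28, q=9
  k=2: a=11, p=311, q=100
  k=3: a=3, p=961, q=309

961/309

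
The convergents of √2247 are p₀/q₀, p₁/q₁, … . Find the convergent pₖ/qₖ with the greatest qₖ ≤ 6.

237/5

√2247 = [47; 2, 2, 15, 2, 2, 94, …] (period length 6).
Convergents:
  p_0/q_0 = 47/1
  p_1/q_1 = 95/2
  p_2/q_2 = 237/5
  p_3/q_3 = 3650/77
q_2 = 5 ≤ 6 < 77 = q_3, so the answer is 237/5.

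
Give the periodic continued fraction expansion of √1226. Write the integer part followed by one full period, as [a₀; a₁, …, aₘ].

a₀ = ⌊√1226⌋ = 35.

[35; 70]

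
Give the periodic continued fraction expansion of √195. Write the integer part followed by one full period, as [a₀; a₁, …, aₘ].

[13; 1, 26]

a₀ = ⌊√195⌋ = 13.
With m₀=0, d₀=1 and mₖ₊₁ = dₖaₖ − mₖ, dₖ₊₁ = (n − mₖ₊₁²)/dₖ, aₖ₊₁ = ⌊(a₀+mₖ₊₁)/dₖ₊₁⌋:
  k=1: m=13, d=26, a=1
  k=2: m=13, d=1, a=26
d=1 and a=2a₀=26 at k=2, so the next step gives (m, d) = (13, 26) again — its k=1 value — and the period has length 2.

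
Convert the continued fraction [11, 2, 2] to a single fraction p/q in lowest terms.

57/5

Fold from the inside: start with 2/1.
  2 + 1/2 = 5/2
  11 + 2/5 = 57/5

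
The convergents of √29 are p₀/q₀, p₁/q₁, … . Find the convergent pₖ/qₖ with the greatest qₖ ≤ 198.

727/135

√29 = [5; 2, 1, 1, 2, 10, …] (period length 5).
Convergents:
  p_0/q_0 = 5/1
  p_1/q_1 = 11/2
  p_2/q_2 = 16/3
  p_3/q_3 = 27/5
  p_4/q_4 = 70/13
  p_5/q_5 = 727/135
  p_6/q_6 = 1524/283
q_5 = 135 ≤ 198 < 283 = q_6, so the answer is 727/135.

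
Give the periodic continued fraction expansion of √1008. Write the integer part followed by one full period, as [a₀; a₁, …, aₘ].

[31; 1, 2, 1, 62]

a₀ = ⌊√1008⌋ = 31.
With m₀=0, d₀=1 and mₖ₊₁ = dₖaₖ − mₖ, dₖ₊₁ = (n − mₖ₊₁²)/dₖ, aₖ₊₁ = ⌊(a₀+mₖ₊₁)/dₖ₊₁⌋:
  k=1: m=31, d=47, a=1
  k=2: m=16, d=16, a=2
  k=3: m=16, d=47, a=1
  k=4: m=31, d=1, a=62
d=1 and a=2a₀=62 at k=4, so the next step gives (m, d) = (31, 47) again — its k=1 value — and the period has length 4.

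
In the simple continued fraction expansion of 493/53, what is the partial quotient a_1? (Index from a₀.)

493 = 9·53 + 16   →  a_0 = 9
53 = 3·16 + 5   →  a_1 = 3

3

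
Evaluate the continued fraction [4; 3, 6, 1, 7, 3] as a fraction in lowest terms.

Fold from the inside: start with 3/1.
  7 + 1/3 = 22/3
  1 + 3/22 = 25/22
  6 + 22/25 = 172/25
  3 + 25/172 = 541/172
  4 + 172/541 = 2336/541

2336/541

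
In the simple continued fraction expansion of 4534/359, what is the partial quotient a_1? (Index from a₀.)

4534 = 12·359 + 226   →  a_0 = 12
359 = 1·226 + 133   →  a_1 = 1

1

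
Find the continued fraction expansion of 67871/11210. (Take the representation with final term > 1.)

67871 = 6*11210 + 611
11210 = 18*611 + 212
611 = 2*212 + 187
212 = 1*187 + 25
187 = 7*25 + 12
25 = 2*12 + 1
12 = 12*1 + 0  (stop)
So 67871/11210 = [6; 18, 2, 1, 7, 2, 12].

[6; 18, 2, 1, 7, 2, 12]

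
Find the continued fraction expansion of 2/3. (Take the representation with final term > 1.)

[0; 1, 2]

2 = 0*3 + 2
3 = 1*2 + 1
2 = 2*1 + 0  (stop)
So 2/3 = [0; 1, 2].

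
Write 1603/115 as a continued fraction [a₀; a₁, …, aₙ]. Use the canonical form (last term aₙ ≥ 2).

[13; 1, 15, 2, 3]

1603 = 13·115 + 108
115 = 1·108 + 7
108 = 15·7 + 3
7 = 2·3 + 1
3 = 3·1 + 0  (stop)
So 1603/115 = [13; 1, 15, 2, 3].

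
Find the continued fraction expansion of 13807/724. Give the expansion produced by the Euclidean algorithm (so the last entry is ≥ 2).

13807 = 19*724 + 51
724 = 14*51 + 10
51 = 5*10 + 1
10 = 10*1 + 0  (stop)
So 13807/724 = [19; 14, 5, 10].

[19; 14, 5, 10]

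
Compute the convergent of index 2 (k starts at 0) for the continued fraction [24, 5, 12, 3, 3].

1476/61

Using pₖ = aₖpₖ₋₁ + pₖ₋₂, qₖ = aₖqₖ₋₁ + qₖ₋₂ (with p₋₁=1, p₋₂=0, q₋₁=0, q₋₂=1):
  k=0: a=24, p=24, q=1
  k=1: a=5, p=121, q=5
  k=2: a=12, p=1476, q=61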